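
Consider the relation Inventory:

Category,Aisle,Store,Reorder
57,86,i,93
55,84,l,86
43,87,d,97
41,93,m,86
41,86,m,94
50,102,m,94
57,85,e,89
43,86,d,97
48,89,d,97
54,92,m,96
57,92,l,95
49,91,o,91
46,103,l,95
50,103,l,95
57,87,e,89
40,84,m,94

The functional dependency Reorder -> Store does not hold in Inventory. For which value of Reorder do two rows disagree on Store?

86

Reorder=93: 1 row → Store = i ✓
Reorder=86: 2 rows → Store takes values {l, m} — violation
Reorder=97: 3 rows → Store = d, d, d ✓
Reorder=94: 3 rows → Store = m, m, m ✓
Reorder=89: 2 rows → Store = e, e ✓
Reorder=96: 1 row → Store = m ✓
Reorder=95: 3 rows → Store = l, l, l ✓
Reorder=91: 1 row → Store = o ✓
The only Reorder value with inconsistent Store is Reorder=86.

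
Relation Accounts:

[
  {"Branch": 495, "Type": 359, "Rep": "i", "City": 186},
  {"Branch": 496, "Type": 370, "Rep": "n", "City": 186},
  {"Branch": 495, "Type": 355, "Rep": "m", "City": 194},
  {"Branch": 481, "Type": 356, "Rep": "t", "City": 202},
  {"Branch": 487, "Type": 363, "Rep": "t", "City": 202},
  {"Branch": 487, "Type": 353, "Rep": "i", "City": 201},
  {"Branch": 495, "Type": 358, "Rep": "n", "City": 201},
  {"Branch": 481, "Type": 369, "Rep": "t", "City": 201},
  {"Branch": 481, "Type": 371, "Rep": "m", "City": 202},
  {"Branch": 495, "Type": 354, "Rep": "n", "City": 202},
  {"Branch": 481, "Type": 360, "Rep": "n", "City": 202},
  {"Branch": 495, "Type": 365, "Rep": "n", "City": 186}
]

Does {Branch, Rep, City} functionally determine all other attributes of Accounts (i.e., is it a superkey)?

Yes

All 12 rows have distinct {Branch, Rep, City} values, so {Branch, Rep, City} → (all attributes) holds and {Branch, Rep, City} is a superkey.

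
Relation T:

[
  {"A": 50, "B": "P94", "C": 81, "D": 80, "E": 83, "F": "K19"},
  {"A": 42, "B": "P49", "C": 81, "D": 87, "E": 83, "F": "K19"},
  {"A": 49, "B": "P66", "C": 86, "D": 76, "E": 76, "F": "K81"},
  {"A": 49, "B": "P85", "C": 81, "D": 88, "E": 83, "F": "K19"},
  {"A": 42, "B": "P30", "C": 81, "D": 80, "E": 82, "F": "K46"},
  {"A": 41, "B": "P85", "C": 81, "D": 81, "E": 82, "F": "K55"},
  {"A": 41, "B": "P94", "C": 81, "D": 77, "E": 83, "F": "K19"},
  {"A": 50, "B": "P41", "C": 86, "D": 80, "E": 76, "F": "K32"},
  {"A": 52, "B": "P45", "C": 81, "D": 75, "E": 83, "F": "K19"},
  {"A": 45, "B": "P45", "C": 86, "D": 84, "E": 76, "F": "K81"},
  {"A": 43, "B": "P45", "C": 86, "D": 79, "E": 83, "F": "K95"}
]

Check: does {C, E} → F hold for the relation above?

No

(C=81, E=83): 5 rows → F = K19, K19, K19, K19, K19 ✓
(C=86, E=76): 3 rows → F takes values {K81, K32} — violation
(C=81, E=82): 2 rows → F takes values {K46, K55} — violation
(C=86, E=83): 1 row → F = K95 ✓
Two rows agree on {C, E} but differ on F, so {C, E} → F does not hold.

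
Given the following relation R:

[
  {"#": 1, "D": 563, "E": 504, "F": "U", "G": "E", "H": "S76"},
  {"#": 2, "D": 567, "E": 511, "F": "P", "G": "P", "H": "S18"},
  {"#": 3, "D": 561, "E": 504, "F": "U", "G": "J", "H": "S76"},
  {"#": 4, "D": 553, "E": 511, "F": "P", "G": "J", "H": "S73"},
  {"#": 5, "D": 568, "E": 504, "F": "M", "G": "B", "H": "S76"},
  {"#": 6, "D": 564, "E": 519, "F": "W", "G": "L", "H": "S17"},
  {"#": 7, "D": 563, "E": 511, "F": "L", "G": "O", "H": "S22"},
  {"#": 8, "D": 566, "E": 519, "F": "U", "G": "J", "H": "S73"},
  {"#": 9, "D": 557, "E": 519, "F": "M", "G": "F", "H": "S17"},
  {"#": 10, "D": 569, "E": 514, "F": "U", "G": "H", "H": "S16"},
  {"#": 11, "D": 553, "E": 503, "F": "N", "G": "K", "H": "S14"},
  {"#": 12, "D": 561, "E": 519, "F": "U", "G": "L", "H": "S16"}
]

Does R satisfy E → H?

E=504: rows 1, 3, 5 → H = S76, S76, S76 ✓
E=511: rows 2, 4, 7 → H takes values {S18, S73, S22} — violation
E=519: rows 6, 8, 9, 12 → H takes values {S17, S73, S16} — violation
E=514: row 10 → H = S16 ✓
E=503: row 11 → H = S14 ✓
Two rows agree on E but differ on H, so E → H does not hold.

No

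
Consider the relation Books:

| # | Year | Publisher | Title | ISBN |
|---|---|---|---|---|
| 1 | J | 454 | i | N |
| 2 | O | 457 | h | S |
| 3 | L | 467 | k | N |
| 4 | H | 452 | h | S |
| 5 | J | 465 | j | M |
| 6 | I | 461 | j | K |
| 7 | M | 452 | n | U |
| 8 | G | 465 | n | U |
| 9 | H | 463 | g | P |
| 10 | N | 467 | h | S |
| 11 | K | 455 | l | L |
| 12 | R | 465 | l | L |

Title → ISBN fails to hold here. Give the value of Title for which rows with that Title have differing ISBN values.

j

Title=i: row 1 → ISBN = N ✓
Title=h: rows 2, 4, 10 → ISBN = S, S, S ✓
Title=k: row 3 → ISBN = N ✓
Title=j: rows 5, 6 → ISBN takes values {M, K} — violation
Title=n: rows 7, 8 → ISBN = U, U ✓
Title=g: row 9 → ISBN = P ✓
Title=l: rows 11, 12 → ISBN = L, L ✓
The only Title value with inconsistent ISBN is Title=j.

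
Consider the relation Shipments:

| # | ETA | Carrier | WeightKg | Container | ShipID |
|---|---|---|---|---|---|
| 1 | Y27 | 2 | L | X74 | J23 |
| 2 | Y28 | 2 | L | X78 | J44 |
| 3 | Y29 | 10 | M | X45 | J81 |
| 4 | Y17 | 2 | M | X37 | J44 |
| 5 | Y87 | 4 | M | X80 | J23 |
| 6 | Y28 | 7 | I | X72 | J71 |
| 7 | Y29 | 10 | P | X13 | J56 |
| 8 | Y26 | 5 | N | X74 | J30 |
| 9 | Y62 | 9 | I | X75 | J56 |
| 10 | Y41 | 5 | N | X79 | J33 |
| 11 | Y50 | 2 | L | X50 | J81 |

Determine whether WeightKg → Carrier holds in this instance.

No

WeightKg=L: rows 1, 2, 11 → Carrier = 2, 2, 2 ✓
WeightKg=M: rows 3, 4, 5 → Carrier takes values {10, 2, 4} — violation
WeightKg=I: rows 6, 9 → Carrier takes values {7, 9} — violation
WeightKg=P: row 7 → Carrier = 10 ✓
WeightKg=N: rows 8, 10 → Carrier = 5, 5 ✓
Two rows agree on WeightKg but differ on Carrier, so WeightKg → Carrier does not hold.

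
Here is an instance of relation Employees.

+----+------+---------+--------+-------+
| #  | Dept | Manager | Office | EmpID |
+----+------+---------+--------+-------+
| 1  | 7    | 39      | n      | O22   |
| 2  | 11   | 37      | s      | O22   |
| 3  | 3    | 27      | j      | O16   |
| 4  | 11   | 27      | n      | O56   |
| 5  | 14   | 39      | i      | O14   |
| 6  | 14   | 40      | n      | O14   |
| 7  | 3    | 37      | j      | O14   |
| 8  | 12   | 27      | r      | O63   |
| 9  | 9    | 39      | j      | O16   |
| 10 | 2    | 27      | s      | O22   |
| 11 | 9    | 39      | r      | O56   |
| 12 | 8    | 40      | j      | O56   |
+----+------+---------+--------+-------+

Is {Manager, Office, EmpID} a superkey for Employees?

Yes

All 12 rows have distinct {Manager, Office, EmpID} values, so {Manager, Office, EmpID} → (all attributes) holds and {Manager, Office, EmpID} is a superkey.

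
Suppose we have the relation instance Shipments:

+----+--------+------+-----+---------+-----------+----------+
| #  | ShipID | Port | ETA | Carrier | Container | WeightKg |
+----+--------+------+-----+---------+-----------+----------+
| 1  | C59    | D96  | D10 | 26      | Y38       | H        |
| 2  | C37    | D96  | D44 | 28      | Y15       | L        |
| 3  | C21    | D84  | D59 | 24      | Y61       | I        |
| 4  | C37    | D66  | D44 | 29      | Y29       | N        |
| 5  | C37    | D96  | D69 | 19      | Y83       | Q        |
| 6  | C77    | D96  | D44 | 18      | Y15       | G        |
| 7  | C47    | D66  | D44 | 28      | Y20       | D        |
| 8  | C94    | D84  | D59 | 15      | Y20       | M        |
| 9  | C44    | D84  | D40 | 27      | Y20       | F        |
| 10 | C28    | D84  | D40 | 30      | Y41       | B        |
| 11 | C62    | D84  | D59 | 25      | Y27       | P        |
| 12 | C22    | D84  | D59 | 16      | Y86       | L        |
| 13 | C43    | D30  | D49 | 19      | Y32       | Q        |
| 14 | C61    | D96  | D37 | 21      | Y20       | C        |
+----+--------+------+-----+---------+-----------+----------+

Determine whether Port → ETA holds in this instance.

Port=D96: rows 1, 2, 5, 6, 14 → ETA takes values {D10, D44, D69, D37} — violation
Port=D84: rows 3, 8, 9, 10, 11, 12 → ETA takes values {D59, D40} — violation
Port=D66: rows 4, 7 → ETA = D44, D44 ✓
Port=D30: row 13 → ETA = D49 ✓
Two rows agree on Port but differ on ETA, so Port → ETA does not hold.

No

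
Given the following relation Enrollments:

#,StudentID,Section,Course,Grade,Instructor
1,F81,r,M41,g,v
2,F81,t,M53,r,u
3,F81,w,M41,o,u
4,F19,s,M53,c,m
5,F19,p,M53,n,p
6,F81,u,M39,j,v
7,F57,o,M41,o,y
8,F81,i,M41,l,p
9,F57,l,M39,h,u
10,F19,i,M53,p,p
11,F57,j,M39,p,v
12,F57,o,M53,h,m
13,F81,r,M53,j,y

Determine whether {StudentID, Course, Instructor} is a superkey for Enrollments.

No

Rows 5 and 10 have the same {StudentID, Course, Instructor} value (StudentID=F19, Course=M53, Instructor=p) but are distinct tuples, so {StudentID, Course, Instructor} does not determine every attribute — not a superkey.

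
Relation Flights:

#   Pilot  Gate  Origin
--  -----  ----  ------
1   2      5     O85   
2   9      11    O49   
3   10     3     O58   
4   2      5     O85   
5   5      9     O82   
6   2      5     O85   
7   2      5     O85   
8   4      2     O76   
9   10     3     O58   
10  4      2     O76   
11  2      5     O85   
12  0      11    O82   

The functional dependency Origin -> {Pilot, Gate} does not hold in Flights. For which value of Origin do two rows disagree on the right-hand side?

Origin=O85: rows 1, 4, 6, 7, 11 → {Pilot,Gate} = (2, 5), (2, 5), (2, 5), (2, 5), (2, 5) ✓
Origin=O49: row 2 → {Pilot,Gate} = (9, 11) ✓
Origin=O58: rows 3, 9 → {Pilot,Gate} = (10, 3), (10, 3) ✓
Origin=O82: rows 5, 12 → {Pilot,Gate} takes values {(5, 9), (0, 11)} — violation
Origin=O76: rows 8, 10 → {Pilot,Gate} = (4, 2), (4, 2) ✓
The only Origin value with inconsistent RHS is Origin=O82.

O82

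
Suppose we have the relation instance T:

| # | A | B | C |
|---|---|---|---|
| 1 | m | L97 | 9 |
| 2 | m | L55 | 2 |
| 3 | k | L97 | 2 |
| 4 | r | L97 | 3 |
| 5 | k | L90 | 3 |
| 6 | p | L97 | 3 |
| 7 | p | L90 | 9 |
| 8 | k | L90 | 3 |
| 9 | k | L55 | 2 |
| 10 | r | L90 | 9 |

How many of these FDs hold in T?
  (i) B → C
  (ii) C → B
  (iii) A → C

0

(i) B → C: B=L97: rows 1, 3, 4, 6 → C takes values {9, 2, 3} — violation; B=L90: rows 5, 7, 8, 10 → C takes values {3, 9} — violation — fails.
(ii) C → B: C=9: rows 1, 7, 10 → B takes values {L97, L90} — violation; C=2: rows 2, 3, 9 → B takes values {L55, L97} — violation; C=3: rows 4, 5, 6, 8 → B takes values {L97, L90} — violation — fails.
(iii) A → C: A=m: rows 1, 2 → C takes values {9, 2} — violation; A=k: rows 3, 5, 8, 9 → C takes values {2, 3} — violation; A=r: rows 4, 10 → C takes values {3, 9} — violation; A=p: rows 6, 7 → C takes values {3, 9} — violation — fails.
None of the 3 dependencies hold.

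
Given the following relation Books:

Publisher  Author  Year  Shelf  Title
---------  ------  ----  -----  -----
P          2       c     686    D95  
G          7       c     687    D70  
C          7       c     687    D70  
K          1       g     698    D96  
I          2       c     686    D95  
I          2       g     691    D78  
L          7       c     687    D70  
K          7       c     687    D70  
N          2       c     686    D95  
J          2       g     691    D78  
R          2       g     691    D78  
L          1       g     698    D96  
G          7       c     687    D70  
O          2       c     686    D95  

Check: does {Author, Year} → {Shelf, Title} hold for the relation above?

(Author=2, Year=c): 4 rows → {Shelf,Title} = (686, D95), (686, D95), (686, D95), (686, D95) ✓
(Author=7, Year=c): 5 rows → {Shelf,Title} = (687, D70), (687, D70), (687, D70), (687, D70), (687, D70) ✓
(Author=1, Year=g): 2 rows → {Shelf,Title} = (698, D96), (698, D96) ✓
(Author=2, Year=g): 3 rows → {Shelf,Title} = (691, D78), (691, D78), (691, D78) ✓
Every {Author, Year} value is associated with a single {Shelf, Title} value, so {Author, Year} → {Shelf, Title} holds.

Yes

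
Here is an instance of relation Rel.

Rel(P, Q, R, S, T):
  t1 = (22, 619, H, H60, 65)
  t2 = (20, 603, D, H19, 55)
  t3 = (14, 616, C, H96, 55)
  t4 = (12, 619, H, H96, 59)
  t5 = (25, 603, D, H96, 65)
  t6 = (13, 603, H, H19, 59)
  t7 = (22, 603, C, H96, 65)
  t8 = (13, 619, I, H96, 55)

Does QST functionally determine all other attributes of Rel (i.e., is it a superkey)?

No

Rows 5 and 7 have the same QST value (Q=603, S=H96, T=65) but are distinct tuples, so QST does not determine every attribute — not a superkey.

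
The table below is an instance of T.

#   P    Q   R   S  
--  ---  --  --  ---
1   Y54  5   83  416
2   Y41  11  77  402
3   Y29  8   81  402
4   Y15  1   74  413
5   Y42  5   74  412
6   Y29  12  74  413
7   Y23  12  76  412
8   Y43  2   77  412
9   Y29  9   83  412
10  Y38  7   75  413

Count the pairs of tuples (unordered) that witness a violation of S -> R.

9

S=402: violating pairs (2,3) — 1 pair.
S=413: violating pairs (4,10), (6,10) — 2 pairs.
S=412: violating pairs (5,7), (5,8), (5,9), (7,8), (7,9), (8,9) — 6 pairs.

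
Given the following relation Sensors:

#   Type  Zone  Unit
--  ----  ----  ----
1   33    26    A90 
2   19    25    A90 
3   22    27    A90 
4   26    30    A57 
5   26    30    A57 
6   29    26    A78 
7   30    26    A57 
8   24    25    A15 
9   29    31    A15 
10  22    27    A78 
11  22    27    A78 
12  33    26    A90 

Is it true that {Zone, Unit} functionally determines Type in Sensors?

(Zone=26, Unit=A90): rows 1, 12 → Type = 33, 33 ✓
(Zone=25, Unit=A90): row 2 → Type = 19 ✓
(Zone=27, Unit=A90): row 3 → Type = 22 ✓
(Zone=30, Unit=A57): rows 4, 5 → Type = 26, 26 ✓
(Zone=26, Unit=A78): row 6 → Type = 29 ✓
(Zone=26, Unit=A57): row 7 → Type = 30 ✓
(Zone=25, Unit=A15): row 8 → Type = 24 ✓
(Zone=31, Unit=A15): row 9 → Type = 29 ✓
(Zone=27, Unit=A78): rows 10, 11 → Type = 22, 22 ✓
Every {Zone, Unit} value is associated with a single Type value, so {Zone, Unit} → Type holds.

Yes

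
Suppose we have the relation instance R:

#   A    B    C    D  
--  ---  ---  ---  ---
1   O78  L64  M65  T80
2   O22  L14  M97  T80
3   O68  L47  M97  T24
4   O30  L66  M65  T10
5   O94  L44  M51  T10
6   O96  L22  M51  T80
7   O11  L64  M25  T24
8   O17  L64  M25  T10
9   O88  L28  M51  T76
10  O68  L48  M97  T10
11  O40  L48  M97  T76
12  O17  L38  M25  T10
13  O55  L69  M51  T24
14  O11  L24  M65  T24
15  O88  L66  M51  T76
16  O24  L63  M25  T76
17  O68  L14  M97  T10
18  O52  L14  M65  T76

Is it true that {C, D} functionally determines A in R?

(C=M65, D=T80): row 1 → A = O78 ✓
(C=M97, D=T80): row 2 → A = O22 ✓
(C=M97, D=T24): row 3 → A = O68 ✓
(C=M65, D=T10): row 4 → A = O30 ✓
(C=M51, D=T10): row 5 → A = O94 ✓
(C=M51, D=T80): row 6 → A = O96 ✓
(C=M25, D=T24): row 7 → A = O11 ✓
(C=M25, D=T10): rows 8, 12 → A = O17, O17 ✓
(C=M51, D=T76): rows 9, 15 → A = O88, O88 ✓
(C=M97, D=T10): rows 10, 17 → A = O68, O68 ✓
(C=M97, D=T76): row 11 → A = O40 ✓
(C=M51, D=T24): row 13 → A = O55 ✓
(C=M65, D=T24): row 14 → A = O11 ✓
(C=M25, D=T76): row 16 → A = O24 ✓
(C=M65, D=T76): row 18 → A = O52 ✓
Every {C, D} value is associated with a single A value, so {C, D} -> A holds.

Yes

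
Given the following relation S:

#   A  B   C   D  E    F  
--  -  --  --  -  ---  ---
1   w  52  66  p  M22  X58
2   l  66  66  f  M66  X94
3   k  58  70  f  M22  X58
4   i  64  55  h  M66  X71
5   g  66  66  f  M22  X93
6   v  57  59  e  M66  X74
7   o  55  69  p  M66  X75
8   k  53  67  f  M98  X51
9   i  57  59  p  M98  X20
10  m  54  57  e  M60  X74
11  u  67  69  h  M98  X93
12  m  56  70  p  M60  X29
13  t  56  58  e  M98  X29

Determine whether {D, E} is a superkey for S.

No

Rows 3 and 5 have the same {D, E} value (D=f, E=M22) but are distinct tuples, so {D, E} does not determine every attribute — not a superkey.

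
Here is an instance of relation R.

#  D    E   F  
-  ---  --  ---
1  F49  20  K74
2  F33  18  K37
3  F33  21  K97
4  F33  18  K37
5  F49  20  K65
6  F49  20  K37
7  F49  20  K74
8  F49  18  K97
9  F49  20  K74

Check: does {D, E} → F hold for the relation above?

(D=F49, E=20): rows 1, 5, 6, 7, 9 → F takes values {K74, K65, K37} — violation
(D=F33, E=18): rows 2, 4 → F = K37, K37 ✓
(D=F33, E=21): row 3 → F = K97 ✓
(D=F49, E=18): row 8 → F = K97 ✓
Two rows agree on {D, E} but differ on F, so {D, E} → F does not hold.

No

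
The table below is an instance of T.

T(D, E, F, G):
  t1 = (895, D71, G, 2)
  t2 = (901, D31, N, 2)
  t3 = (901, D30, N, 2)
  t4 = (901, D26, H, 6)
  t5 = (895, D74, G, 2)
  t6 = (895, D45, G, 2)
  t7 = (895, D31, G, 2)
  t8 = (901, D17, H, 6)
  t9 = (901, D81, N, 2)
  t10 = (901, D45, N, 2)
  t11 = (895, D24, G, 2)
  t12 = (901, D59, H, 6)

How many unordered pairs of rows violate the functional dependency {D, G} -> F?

(D=895, G=2): all 5 rows agree on F — 0 pairs.
(D=901, G=2): all 4 rows agree on F — 0 pairs.
(D=901, G=6): all 3 rows agree on F — 0 pairs.

0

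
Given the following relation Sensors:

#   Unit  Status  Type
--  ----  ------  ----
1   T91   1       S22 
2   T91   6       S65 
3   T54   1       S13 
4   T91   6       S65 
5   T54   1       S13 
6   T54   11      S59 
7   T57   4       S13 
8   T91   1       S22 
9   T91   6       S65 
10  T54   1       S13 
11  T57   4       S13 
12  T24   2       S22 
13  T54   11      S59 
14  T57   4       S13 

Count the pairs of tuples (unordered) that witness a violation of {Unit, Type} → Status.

(Unit=T91, Type=S22): all 2 rows agree on Status — 0 pairs.
(Unit=T91, Type=S65): all 3 rows agree on Status — 0 pairs.
(Unit=T54, Type=S13): all 3 rows agree on Status — 0 pairs.
(Unit=T54, Type=S59): all 2 rows agree on Status — 0 pairs.
(Unit=T57, Type=S13): all 3 rows agree on Status — 0 pairs.

0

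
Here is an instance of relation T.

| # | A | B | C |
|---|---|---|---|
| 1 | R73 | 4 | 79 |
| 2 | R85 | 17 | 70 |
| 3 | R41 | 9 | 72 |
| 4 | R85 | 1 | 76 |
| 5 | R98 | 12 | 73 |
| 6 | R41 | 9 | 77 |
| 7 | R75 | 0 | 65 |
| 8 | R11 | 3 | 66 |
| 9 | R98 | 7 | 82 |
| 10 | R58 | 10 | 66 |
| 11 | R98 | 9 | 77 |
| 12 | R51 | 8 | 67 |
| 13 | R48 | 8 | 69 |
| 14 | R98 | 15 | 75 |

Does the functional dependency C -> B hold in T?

C=79: row 1 → B = 4 ✓
C=70: row 2 → B = 17 ✓
C=72: row 3 → B = 9 ✓
C=76: row 4 → B = 1 ✓
C=73: row 5 → B = 12 ✓
C=77: rows 6, 11 → B = 9, 9 ✓
C=65: row 7 → B = 0 ✓
C=66: rows 8, 10 → B takes values {3, 10} — violation
C=82: row 9 → B = 7 ✓
C=67: row 12 → B = 8 ✓
C=69: row 13 → B = 8 ✓
C=75: row 14 → B = 15 ✓
Two rows agree on C but differ on B, so C -> B does not hold.

No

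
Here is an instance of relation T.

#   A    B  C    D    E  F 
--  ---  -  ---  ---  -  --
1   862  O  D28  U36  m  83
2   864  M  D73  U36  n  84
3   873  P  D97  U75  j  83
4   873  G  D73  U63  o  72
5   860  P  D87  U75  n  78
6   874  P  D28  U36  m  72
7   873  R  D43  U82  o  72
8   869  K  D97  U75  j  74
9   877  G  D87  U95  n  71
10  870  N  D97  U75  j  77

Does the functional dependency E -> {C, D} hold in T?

E=m: rows 1, 6 → {C,D} = (D28, U36), (D28, U36) ✓
E=n: rows 2, 5, 9 → {C,D} takes values {(D73, U36), (D87, U75), (D87, U95)} — violation
E=j: rows 3, 8, 10 → {C,D} = (D97, U75), (D97, U75), (D97, U75) ✓
E=o: rows 4, 7 → {C,D} takes values {(D73, U63), (D43, U82)} — violation
Two rows agree on E but differ on {C, D}, so E -> {C, D} does not hold.

No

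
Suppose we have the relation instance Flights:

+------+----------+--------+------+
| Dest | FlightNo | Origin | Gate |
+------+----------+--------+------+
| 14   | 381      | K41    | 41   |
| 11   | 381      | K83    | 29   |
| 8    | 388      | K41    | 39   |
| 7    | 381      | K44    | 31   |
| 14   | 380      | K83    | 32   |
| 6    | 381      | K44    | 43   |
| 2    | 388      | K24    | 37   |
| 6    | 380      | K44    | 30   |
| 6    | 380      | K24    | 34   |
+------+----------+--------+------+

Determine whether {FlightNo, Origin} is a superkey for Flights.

Two distinct rows share (FlightNo=381, Origin=K44), so {FlightNo, Origin} does not determine every attribute — not a superkey.

No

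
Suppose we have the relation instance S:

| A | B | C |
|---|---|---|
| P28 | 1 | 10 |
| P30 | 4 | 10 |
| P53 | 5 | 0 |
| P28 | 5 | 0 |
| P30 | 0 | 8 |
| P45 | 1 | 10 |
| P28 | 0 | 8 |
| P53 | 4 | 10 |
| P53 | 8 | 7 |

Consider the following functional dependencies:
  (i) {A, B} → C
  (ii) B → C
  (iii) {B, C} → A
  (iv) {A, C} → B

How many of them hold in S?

3

(i) {A, B} → C: every LHS value maps to a single RHS value — holds.
(ii) B → C: every LHS value maps to a single RHS value — holds.
(iii) {B, C} → A: (B=1, C=10): 2 rows → A takes values {P28, P45} — violation; (B=4, C=10): 2 rows → A takes values {P30, P53} — violation; (B=5, C=0): 2 rows → A takes values {P53, P28} — violation; (B=0, C=8): 2 rows → A takes values {P30, P28} — violation — fails.
(iv) {A, C} → B: every LHS value maps to a single RHS value — holds.
3 of the 4 dependencies hold.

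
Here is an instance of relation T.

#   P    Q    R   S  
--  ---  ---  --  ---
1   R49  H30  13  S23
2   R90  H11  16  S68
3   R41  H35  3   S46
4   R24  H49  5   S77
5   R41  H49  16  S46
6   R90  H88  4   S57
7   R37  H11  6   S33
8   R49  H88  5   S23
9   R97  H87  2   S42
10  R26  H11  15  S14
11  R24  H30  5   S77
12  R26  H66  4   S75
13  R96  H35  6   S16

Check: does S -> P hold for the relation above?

S=S23: rows 1, 8 → P = R49, R49 ✓
S=S68: row 2 → P = R90 ✓
S=S46: rows 3, 5 → P = R41, R41 ✓
S=S77: rows 4, 11 → P = R24, R24 ✓
S=S57: row 6 → P = R90 ✓
S=S33: row 7 → P = R37 ✓
S=S42: row 9 → P = R97 ✓
S=S14: row 10 → P = R26 ✓
S=S75: row 12 → P = R26 ✓
S=S16: row 13 → P = R96 ✓
Every S value is associated with a single P value, so S -> P holds.

Yes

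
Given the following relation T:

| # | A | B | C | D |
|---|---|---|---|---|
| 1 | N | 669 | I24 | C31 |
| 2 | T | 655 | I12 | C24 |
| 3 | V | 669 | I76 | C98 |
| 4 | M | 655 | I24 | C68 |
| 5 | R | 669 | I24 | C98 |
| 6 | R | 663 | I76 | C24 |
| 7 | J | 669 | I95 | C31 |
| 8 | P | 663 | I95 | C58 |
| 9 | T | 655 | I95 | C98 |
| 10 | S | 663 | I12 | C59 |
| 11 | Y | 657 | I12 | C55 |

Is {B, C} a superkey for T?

No

Rows 1 and 5 have the same {B, C} value (B=669, C=I24) but are distinct tuples, so {B, C} does not determine every attribute — not a superkey.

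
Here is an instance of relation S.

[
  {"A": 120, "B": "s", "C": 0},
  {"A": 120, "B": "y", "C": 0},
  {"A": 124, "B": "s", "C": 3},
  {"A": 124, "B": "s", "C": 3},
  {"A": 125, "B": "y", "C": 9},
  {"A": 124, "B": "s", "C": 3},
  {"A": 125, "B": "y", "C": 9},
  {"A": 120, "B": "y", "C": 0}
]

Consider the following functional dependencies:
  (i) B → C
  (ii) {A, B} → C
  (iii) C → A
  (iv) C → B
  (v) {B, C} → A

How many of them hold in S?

(i) B → C: B=s: 4 rows → C takes values {0, 3} — violation; B=y: 4 rows → C takes values {0, 9} — violation — fails.
(ii) {A, B} → C: every LHS value maps to a single RHS value — holds.
(iii) C → A: every LHS value maps to a single RHS value — holds.
(iv) C → B: C=0: 3 rows → B takes values {s, y} — violation — fails.
(v) {B, C} → A: every LHS value maps to a single RHS value — holds.
3 of the 5 dependencies hold.

3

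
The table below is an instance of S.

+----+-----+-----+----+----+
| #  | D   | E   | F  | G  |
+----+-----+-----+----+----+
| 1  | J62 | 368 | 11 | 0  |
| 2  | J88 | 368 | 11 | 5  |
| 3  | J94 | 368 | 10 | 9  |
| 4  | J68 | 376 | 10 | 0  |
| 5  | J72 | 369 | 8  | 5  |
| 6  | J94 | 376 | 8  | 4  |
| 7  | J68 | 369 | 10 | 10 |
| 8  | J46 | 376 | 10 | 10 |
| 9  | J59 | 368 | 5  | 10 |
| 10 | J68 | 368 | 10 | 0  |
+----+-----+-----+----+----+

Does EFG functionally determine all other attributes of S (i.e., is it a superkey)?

Yes

All 10 rows have distinct EFG values, so EFG → (all attributes) holds and EFG is a superkey.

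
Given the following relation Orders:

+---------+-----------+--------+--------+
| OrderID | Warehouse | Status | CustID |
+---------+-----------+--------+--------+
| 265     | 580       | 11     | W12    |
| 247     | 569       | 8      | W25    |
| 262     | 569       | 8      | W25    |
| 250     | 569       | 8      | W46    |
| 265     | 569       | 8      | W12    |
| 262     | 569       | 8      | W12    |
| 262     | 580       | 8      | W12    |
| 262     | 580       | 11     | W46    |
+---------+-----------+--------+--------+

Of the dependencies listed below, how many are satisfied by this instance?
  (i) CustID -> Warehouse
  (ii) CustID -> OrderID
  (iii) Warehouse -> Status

0

(i) CustID -> Warehouse: CustID=W12: 4 rows → Warehouse takes values {580, 569} — violation; CustID=W46: 2 rows → Warehouse takes values {569, 580} — violation — fails.
(ii) CustID -> OrderID: CustID=W12: 4 rows → OrderID takes values {265, 262} — violation; CustID=W25: 2 rows → OrderID takes values {247, 262} — violation; CustID=W46: 2 rows → OrderID takes values {250, 262} — violation — fails.
(iii) Warehouse -> Status: Warehouse=580: 3 rows → Status takes values {11, 8} — violation — fails.
None of the 3 dependencies hold.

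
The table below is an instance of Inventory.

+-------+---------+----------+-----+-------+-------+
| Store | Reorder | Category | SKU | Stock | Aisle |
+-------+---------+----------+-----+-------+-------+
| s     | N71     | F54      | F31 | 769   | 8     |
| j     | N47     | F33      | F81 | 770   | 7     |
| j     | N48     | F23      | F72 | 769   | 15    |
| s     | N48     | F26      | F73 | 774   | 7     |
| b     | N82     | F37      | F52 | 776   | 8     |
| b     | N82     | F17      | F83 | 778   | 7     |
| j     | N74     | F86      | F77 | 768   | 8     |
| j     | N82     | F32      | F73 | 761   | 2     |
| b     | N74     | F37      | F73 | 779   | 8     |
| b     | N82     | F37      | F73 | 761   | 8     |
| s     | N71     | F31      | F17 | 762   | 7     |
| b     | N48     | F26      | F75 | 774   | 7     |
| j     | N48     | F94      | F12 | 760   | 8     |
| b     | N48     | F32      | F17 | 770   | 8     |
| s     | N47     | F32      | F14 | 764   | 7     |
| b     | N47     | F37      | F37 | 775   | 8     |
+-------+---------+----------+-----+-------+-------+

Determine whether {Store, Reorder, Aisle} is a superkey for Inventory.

Two distinct rows share (Store=b, Reorder=N82, Aisle=8), so {Store, Reorder, Aisle} does not determine every attribute — not a superkey.

No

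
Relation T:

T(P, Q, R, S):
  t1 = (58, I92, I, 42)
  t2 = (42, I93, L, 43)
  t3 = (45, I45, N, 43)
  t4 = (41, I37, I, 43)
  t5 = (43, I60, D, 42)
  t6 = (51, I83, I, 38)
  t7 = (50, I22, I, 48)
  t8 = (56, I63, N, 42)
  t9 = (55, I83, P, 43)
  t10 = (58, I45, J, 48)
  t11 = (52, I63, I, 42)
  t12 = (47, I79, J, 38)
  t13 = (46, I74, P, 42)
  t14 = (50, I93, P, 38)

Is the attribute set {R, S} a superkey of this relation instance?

No

Rows 1 and 11 have the same {R, S} value (R=I, S=42) but are distinct tuples, so {R, S} does not determine every attribute — not a superkey.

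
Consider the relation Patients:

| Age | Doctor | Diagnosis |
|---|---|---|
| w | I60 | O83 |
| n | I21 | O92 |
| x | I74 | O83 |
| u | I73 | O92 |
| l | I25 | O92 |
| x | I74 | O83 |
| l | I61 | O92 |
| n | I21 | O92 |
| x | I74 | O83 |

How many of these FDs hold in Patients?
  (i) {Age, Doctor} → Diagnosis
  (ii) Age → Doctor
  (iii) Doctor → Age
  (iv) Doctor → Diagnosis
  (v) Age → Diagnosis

4

(i) {Age, Doctor} → Diagnosis: every LHS value maps to a single RHS value — holds.
(ii) Age → Doctor: Age=l: 2 rows → Doctor takes values {I25, I61} — violation — fails.
(iii) Doctor → Age: every LHS value maps to a single RHS value — holds.
(iv) Doctor → Diagnosis: every LHS value maps to a single RHS value — holds.
(v) Age → Diagnosis: every LHS value maps to a single RHS value — holds.
4 of the 5 dependencies hold.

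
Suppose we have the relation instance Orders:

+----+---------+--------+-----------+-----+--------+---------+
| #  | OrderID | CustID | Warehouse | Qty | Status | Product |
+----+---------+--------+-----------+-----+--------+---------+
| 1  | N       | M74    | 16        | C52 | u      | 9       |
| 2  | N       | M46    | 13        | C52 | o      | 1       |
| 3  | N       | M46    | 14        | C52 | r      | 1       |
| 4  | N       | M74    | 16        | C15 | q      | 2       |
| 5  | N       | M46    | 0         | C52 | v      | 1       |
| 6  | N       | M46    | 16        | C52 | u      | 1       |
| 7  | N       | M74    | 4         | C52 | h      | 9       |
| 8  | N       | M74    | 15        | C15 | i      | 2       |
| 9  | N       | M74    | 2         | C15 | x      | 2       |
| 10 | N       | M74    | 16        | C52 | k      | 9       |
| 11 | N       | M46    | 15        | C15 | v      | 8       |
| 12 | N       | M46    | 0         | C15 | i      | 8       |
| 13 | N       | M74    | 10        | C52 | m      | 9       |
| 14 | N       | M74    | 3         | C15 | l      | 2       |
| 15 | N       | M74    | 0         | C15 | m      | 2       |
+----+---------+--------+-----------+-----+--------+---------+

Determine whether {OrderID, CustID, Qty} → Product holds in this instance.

(OrderID=N, CustID=M74, Qty=C52): rows 1, 7, 10, 13 → Product = 9, 9, 9, 9 ✓
(OrderID=N, CustID=M46, Qty=C52): rows 2, 3, 5, 6 → Product = 1, 1, 1, 1 ✓
(OrderID=N, CustID=M74, Qty=C15): rows 4, 8, 9, 14, 15 → Product = 2, 2, 2, 2, 2 ✓
(OrderID=N, CustID=M46, Qty=C15): rows 11, 12 → Product = 8, 8 ✓
Every {OrderID, CustID, Qty} value is associated with a single Product value, so {OrderID, CustID, Qty} → Product holds.

Yes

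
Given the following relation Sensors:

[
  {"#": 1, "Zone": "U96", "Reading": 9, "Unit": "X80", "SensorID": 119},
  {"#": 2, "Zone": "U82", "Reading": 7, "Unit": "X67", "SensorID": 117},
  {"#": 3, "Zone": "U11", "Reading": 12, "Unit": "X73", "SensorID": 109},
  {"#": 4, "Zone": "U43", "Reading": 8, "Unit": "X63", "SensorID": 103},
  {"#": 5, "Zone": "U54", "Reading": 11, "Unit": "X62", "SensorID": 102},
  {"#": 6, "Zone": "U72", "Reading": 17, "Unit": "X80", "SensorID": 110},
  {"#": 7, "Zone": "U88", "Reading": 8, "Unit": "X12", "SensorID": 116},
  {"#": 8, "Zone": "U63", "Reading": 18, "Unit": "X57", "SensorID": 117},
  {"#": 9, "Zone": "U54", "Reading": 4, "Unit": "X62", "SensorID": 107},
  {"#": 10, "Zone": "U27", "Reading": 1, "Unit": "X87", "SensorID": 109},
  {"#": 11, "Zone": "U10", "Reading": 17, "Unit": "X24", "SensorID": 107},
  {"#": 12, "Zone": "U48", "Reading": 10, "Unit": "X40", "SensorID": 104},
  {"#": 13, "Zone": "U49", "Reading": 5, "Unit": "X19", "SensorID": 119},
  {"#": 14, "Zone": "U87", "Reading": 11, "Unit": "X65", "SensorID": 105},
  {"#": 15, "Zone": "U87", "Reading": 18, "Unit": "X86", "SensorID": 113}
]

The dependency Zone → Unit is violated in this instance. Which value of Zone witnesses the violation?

U87

Zone=U96: row 1 → Unit = X80 ✓
Zone=U82: row 2 → Unit = X67 ✓
Zone=U11: row 3 → Unit = X73 ✓
Zone=U43: row 4 → Unit = X63 ✓
Zone=U54: rows 5, 9 → Unit = X62, X62 ✓
Zone=U72: row 6 → Unit = X80 ✓
Zone=U88: row 7 → Unit = X12 ✓
Zone=U63: row 8 → Unit = X57 ✓
Zone=U27: row 10 → Unit = X87 ✓
Zone=U10: row 11 → Unit = X24 ✓
Zone=U48: row 12 → Unit = X40 ✓
Zone=U49: row 13 → Unit = X19 ✓
Zone=U87: rows 14, 15 → Unit takes values {X65, X86} — violation
The only Zone value with inconsistent Unit is Zone=U87.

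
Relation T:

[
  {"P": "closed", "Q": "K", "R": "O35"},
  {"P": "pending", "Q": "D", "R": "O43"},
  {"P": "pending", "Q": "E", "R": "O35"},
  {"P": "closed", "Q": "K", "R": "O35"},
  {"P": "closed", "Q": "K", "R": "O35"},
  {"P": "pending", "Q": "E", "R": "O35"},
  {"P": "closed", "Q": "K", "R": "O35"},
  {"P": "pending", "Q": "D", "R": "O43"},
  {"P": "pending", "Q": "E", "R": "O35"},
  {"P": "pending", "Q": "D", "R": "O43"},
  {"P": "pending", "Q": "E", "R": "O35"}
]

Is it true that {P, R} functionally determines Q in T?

Yes

(P=closed, R=O35): 4 rows → Q = K, K, K, K ✓
(P=pending, R=O43): 3 rows → Q = D, D, D ✓
(P=pending, R=O35): 4 rows → Q = E, E, E, E ✓
Every {P, R} value is associated with a single Q value, so {P, R} → Q holds.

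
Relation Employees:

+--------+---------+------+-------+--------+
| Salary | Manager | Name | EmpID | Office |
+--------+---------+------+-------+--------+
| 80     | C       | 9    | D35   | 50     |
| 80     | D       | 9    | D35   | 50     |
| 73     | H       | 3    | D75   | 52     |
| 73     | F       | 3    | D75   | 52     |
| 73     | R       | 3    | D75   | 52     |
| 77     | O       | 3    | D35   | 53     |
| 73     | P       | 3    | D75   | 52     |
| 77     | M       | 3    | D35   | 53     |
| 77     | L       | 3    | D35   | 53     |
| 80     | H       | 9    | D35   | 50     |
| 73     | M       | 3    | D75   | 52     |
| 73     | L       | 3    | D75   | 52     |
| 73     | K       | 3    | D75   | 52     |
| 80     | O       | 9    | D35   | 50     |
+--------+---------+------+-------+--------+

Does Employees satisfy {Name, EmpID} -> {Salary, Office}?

Yes

(Name=9, EmpID=D35): 4 rows → {Salary,Office} = (80, 50), (80, 50), (80, 50), (80, 50) ✓
(Name=3, EmpID=D75): 7 rows → {Salary,Office} = (73, 52), (73, 52), (73, 52), (73, 52), (73, 52), (73, 52), (73, 52) ✓
(Name=3, EmpID=D35): 3 rows → {Salary,Office} = (77, 53), (77, 53), (77, 53) ✓
Every {Name, EmpID} value is associated with a single {Salary, Office} value, so {Name, EmpID} -> {Salary, Office} holds.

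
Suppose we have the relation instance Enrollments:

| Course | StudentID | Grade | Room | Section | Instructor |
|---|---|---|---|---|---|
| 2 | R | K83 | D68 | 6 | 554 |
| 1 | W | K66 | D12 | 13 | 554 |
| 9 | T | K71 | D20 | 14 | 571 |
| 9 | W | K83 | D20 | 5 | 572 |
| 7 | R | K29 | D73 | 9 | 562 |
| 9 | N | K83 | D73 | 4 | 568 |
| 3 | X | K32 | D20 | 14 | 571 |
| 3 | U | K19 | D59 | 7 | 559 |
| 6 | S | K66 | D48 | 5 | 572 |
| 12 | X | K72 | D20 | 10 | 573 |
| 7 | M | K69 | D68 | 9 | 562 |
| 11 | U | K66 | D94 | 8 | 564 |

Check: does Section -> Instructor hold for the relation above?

Section=6: 1 row → Instructor = 554 ✓
Section=13: 1 row → Instructor = 554 ✓
Section=14: 2 rows → Instructor = 571, 571 ✓
Section=5: 2 rows → Instructor = 572, 572 ✓
Section=9: 2 rows → Instructor = 562, 562 ✓
Section=4: 1 row → Instructor = 568 ✓
Section=7: 1 row → Instructor = 559 ✓
Section=10: 1 row → Instructor = 573 ✓
Section=8: 1 row → Instructor = 564 ✓
Every Section value is associated with a single Instructor value, so Section -> Instructor holds.

Yes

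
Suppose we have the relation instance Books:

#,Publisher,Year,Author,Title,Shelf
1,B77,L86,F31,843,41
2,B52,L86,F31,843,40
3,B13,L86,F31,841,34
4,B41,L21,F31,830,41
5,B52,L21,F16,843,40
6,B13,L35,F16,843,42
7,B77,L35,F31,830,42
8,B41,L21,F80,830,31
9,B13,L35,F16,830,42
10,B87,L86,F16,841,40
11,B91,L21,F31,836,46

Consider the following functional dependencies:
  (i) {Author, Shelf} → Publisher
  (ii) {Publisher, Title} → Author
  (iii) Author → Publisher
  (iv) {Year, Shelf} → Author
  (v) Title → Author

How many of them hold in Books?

(i) {Author, Shelf} → Publisher: (Author=F31, Shelf=41): rows 1, 4 → Publisher takes values {B77, B41} — violation; (Author=F16, Shelf=40): rows 5, 10 → Publisher takes values {B52, B87} — violation — fails.
(ii) {Publisher, Title} → Author: (Publisher=B52, Title=843): rows 2, 5 → Author takes values {F31, F16} — violation; (Publisher=B41, Title=830): rows 4, 8 → Author takes values {F31, F80} — violation — fails.
(iii) Author → Publisher: Author=F31: rows 1, 2, 3, 4, 7, 11 → Publisher takes values {B77, B52, B13, B41, B91} — violation; Author=F16: rows 5, 6, 9, 10 → Publisher takes values {B52, B13, B87} — violation — fails.
(iv) {Year, Shelf} → Author: (Year=L86, Shelf=40): rows 2, 10 → Author takes values {F31, F16} — violation; (Year=L35, Shelf=42): rows 6, 7, 9 → Author takes values {F16, F31} — violation — fails.
(v) Title → Author: Title=843: rows 1, 2, 5, 6 → Author takes values {F31, F16} — violation; Title=841: rows 3, 10 → Author takes values {F31, F16} — violation; Title=830: rows 4, 7, 8, 9 → Author takes values {F31, F80, F16} — violation — fails.
None of the 5 dependencies hold.

0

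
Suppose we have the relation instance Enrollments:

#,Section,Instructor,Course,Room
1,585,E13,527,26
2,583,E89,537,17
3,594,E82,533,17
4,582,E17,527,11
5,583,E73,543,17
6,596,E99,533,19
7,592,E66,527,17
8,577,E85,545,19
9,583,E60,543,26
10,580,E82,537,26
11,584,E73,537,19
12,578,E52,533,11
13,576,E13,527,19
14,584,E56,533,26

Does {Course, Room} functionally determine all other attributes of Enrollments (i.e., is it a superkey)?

Yes

All 14 rows have distinct {Course, Room} values, so {Course, Room} → (all attributes) holds and {Course, Room} is a superkey.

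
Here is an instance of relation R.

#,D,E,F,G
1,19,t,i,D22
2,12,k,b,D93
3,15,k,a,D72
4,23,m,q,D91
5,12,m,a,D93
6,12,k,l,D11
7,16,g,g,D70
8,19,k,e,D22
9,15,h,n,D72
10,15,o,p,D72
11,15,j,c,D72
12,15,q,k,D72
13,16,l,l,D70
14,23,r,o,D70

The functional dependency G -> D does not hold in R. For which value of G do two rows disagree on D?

D70

G=D22: rows 1, 8 → D = 19, 19 ✓
G=D93: rows 2, 5 → D = 12, 12 ✓
G=D72: rows 3, 9, 10, 11, 12 → D = 15, 15, 15, 15, 15 ✓
G=D91: row 4 → D = 23 ✓
G=D11: row 6 → D = 12 ✓
G=D70: rows 7, 13, 14 → D takes values {16, 23} — violation
The only G value with inconsistent D is G=D70.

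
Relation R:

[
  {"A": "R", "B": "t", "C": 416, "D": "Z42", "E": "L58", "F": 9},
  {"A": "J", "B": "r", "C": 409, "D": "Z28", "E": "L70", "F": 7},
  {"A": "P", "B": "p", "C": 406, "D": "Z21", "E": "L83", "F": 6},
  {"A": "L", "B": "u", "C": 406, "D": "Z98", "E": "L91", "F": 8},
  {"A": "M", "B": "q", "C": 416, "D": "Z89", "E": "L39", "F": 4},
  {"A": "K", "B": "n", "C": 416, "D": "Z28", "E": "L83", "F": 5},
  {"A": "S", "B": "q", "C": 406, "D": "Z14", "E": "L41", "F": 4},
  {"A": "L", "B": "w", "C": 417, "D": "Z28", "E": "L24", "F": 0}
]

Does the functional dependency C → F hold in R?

C=416: 3 rows → F takes values {9, 4, 5} — violation
C=409: 1 row → F = 7 ✓
C=406: 3 rows → F takes values {6, 8, 4} — violation
C=417: 1 row → F = 0 ✓
Two rows agree on C but differ on F, so C → F does not hold.

No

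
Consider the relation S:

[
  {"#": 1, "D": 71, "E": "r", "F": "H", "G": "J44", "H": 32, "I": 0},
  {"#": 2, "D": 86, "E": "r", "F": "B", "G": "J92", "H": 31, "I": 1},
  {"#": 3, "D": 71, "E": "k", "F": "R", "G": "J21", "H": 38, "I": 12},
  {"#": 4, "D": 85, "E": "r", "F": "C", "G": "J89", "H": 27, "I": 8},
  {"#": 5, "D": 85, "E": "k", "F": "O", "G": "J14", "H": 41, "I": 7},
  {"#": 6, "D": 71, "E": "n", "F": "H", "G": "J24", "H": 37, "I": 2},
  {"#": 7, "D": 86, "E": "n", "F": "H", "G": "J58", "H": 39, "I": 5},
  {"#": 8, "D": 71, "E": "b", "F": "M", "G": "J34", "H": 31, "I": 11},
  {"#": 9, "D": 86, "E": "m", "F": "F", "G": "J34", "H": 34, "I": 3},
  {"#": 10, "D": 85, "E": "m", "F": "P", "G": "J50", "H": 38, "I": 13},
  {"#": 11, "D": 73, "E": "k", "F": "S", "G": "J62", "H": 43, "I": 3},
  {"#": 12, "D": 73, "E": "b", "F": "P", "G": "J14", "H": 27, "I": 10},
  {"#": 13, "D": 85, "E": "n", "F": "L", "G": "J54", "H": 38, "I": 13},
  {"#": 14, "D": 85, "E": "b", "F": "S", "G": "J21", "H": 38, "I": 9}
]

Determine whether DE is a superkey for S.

Yes

All 14 rows have distinct DE values, so DE → (all attributes) holds and DE is a superkey.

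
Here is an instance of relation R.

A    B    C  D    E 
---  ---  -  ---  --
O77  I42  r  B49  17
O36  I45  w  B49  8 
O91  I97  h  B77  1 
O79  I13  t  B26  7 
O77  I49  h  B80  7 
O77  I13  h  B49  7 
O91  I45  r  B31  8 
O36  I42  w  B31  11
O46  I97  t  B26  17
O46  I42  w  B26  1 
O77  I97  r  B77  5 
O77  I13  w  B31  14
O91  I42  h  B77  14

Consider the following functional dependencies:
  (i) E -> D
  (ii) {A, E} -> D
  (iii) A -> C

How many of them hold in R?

0

(i) E -> D: E=17: 2 rows → D takes values {B49, B26} — violation; E=8: 2 rows → D takes values {B49, B31} — violation; E=1: 2 rows → D takes values {B77, B26} — violation; E=7: 3 rows → D takes values {B26, B80, B49} — violation; E=14: 2 rows → D takes values {B31, B77} — violation — fails.
(ii) {A, E} -> D: (A=O77, E=7): 2 rows → D takes values {B80, B49} — violation — fails.
(iii) A -> C: A=O77: 5 rows → C takes values {r, h, w} — violation; A=O91: 3 rows → C takes values {h, r} — violation; A=O46: 2 rows → C takes values {t, w} — violation — fails.
None of the 3 dependencies hold.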